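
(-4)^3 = -64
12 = 12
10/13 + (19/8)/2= 407/208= 1.96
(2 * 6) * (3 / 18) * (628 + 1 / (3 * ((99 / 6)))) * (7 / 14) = 62174 / 99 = 628.02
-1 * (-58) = 58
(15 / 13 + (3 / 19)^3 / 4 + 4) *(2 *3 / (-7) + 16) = 97443839 / 1248338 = 78.06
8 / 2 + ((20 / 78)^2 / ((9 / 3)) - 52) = -218924 / 4563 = -47.98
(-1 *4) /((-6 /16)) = 32 /3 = 10.67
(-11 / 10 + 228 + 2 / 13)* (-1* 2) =-29517 / 65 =-454.11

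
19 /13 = 1.46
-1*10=-10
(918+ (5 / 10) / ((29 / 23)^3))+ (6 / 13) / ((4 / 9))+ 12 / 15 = 1458601543 / 1585285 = 920.09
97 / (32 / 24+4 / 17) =4947 / 80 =61.84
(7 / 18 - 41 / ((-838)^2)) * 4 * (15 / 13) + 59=416253286 / 6846879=60.79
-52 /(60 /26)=-22.53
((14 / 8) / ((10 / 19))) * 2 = 133 / 20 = 6.65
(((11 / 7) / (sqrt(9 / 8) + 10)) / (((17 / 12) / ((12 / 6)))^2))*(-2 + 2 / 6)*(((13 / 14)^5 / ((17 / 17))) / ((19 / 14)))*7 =-19604270400 / 10428457781 + 1470320280*sqrt(2) / 10428457781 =-1.68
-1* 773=-773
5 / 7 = 0.71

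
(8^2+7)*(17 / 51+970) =206681 / 3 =68893.67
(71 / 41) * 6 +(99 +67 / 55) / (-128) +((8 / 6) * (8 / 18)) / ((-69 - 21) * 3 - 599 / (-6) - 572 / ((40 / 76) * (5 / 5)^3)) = 117634202611 / 12244866480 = 9.61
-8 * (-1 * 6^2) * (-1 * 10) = -2880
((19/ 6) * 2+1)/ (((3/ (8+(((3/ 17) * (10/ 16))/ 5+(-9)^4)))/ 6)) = 9827257/ 102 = 96345.66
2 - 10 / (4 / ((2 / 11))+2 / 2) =1.57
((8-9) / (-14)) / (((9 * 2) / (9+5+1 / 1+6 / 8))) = 1 / 16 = 0.06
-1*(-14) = 14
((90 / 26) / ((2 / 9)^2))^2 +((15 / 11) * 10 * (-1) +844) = 170844611 / 29744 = 5743.83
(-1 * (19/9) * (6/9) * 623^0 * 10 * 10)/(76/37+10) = -11.68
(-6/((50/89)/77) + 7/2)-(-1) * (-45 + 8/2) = -42993/50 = -859.86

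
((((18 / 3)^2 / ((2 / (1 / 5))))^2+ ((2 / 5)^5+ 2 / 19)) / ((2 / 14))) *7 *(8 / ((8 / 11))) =418456962 / 59375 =7047.70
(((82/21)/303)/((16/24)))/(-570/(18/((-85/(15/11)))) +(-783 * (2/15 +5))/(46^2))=1301340/132755388689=0.00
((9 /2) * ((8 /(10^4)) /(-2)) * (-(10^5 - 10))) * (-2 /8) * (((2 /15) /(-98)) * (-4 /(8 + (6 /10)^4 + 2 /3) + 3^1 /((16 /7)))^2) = 1536916711228173 /34122069506560000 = 0.05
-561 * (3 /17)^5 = -8019 /83521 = -0.10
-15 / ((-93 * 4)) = 5 / 124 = 0.04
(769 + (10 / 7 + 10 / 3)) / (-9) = -16249 / 189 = -85.97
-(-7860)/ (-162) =-1310/ 27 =-48.52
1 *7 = 7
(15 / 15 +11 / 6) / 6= 17 / 36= 0.47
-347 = -347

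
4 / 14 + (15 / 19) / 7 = 53 / 133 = 0.40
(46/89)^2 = 2116/7921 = 0.27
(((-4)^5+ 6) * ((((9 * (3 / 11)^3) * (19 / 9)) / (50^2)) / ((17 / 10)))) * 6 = -1566702 / 2828375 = -0.55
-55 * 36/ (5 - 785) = 2.54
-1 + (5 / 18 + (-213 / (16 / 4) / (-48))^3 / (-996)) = -0.72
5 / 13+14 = 187 / 13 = 14.38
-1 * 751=-751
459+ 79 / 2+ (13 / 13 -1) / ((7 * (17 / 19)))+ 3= 1003 / 2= 501.50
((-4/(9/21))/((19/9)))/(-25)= 84/475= 0.18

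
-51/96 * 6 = -51/16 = -3.19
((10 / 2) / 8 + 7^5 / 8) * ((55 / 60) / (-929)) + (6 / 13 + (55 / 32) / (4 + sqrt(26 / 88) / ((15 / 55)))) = -43527723 / 41834728 - 165 * sqrt(143) / 6928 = -1.33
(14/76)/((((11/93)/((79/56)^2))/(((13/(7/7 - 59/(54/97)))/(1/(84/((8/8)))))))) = -32.24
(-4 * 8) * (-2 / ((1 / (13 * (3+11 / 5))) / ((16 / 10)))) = 173056 / 25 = 6922.24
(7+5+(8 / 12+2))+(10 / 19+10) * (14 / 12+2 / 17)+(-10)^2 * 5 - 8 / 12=511166 / 969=527.52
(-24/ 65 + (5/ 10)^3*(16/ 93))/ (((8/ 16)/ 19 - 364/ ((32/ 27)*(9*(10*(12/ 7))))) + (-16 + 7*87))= -2556032/ 4344537873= -0.00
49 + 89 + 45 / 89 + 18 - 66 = 8055 / 89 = 90.51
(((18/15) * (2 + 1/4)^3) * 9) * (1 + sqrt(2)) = 19683/160 + 19683 * sqrt(2)/160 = 296.99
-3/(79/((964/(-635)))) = 2892/50165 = 0.06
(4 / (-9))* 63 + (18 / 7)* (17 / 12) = -341 / 14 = -24.36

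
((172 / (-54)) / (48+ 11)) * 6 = -172 / 531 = -0.32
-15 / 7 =-2.14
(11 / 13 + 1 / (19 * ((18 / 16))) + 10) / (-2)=-24215 / 4446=-5.45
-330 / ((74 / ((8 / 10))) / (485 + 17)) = -1790.92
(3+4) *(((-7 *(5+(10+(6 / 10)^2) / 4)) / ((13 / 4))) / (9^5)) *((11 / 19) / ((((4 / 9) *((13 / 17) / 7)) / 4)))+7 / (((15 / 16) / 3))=3916348247 / 175561425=22.31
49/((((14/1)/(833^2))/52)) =126287798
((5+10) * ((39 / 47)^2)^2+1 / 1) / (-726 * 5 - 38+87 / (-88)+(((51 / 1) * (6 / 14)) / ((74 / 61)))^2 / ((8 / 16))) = -233653456693888 / 86984678382475235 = -0.00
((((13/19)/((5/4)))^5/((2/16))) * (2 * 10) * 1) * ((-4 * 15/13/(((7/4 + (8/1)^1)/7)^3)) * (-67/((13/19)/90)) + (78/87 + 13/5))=118368.26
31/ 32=0.97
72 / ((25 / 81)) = 233.28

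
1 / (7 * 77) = 1 / 539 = 0.00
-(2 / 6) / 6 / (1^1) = -1 / 18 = -0.06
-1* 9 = -9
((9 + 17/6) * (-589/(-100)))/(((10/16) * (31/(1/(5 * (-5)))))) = -1349/9375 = -0.14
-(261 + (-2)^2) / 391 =-265 / 391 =-0.68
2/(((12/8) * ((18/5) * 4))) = 5/54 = 0.09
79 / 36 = 2.19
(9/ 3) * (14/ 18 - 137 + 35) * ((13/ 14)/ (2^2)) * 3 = -11843/ 56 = -211.48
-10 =-10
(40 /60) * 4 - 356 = -1060 /3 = -353.33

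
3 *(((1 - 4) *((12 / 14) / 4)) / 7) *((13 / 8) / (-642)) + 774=129858741 / 167776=774.00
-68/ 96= -17/ 24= -0.71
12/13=0.92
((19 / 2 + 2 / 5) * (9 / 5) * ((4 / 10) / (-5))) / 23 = -891 / 14375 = -0.06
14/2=7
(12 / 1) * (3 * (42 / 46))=756 / 23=32.87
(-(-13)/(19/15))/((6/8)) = 260/19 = 13.68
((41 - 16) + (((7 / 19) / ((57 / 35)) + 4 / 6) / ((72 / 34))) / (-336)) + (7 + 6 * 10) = 1205180617 / 13099968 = 92.00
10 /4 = 5 /2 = 2.50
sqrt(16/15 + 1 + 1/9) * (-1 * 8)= -56 * sqrt(10)/15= -11.81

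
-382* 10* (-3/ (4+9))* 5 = 57300/ 13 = 4407.69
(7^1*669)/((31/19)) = 88977/31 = 2870.23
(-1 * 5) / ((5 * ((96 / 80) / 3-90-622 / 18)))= 45 / 5587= 0.01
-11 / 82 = -0.13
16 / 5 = 3.20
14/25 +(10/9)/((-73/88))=-12802/16425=-0.78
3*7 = 21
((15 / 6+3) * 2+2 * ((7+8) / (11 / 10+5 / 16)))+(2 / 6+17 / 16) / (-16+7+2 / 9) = 4582039 / 142832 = 32.08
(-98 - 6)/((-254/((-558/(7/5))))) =-145080/889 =-163.19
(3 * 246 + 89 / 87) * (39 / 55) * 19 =9956.66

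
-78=-78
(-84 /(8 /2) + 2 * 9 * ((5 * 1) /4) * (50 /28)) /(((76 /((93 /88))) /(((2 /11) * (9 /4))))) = 449469 /4119808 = 0.11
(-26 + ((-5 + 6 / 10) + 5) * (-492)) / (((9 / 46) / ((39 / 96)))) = -240097 / 360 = -666.94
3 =3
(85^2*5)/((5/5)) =36125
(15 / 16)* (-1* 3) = -45 / 16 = -2.81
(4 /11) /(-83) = -4 /913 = -0.00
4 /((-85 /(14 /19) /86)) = -4816 /1615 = -2.98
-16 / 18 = -8 / 9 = -0.89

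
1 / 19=0.05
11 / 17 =0.65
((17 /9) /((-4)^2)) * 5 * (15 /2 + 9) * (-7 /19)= -6545 /1824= -3.59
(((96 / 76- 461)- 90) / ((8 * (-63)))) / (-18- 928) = -10445 / 9058896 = -0.00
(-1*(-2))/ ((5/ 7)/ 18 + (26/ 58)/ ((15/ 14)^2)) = 60900/ 13099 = 4.65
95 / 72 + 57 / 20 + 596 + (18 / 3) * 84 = 397501 / 360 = 1104.17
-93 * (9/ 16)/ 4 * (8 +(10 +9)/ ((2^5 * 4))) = -872991/ 8192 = -106.57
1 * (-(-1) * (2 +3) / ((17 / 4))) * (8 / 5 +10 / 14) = 324 / 119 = 2.72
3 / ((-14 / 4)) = -6 / 7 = -0.86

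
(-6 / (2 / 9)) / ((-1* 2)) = 13.50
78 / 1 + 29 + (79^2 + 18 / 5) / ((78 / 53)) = 1696549 / 390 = 4350.13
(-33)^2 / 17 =1089 / 17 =64.06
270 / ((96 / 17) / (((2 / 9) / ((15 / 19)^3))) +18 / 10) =17490450 / 926603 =18.88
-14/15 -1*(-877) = 13141/15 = 876.07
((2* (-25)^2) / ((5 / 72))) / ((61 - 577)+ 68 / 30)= -135000 / 3853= -35.04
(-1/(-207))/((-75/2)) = -2/15525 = -0.00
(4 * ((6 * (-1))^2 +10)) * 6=1104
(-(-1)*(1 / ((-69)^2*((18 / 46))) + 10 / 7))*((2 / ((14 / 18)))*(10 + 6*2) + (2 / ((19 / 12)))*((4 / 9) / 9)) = 3790243964 / 46830231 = 80.94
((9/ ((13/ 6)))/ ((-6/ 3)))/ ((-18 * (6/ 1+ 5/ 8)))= 12/ 689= 0.02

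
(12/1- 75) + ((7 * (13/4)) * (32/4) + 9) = 128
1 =1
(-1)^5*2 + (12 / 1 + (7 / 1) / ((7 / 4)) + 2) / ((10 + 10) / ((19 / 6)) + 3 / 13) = 404 / 539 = 0.75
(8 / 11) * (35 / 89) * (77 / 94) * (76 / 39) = 74480 / 163137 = 0.46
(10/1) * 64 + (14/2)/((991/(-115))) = 633435/991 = 639.19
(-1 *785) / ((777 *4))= -785 / 3108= -0.25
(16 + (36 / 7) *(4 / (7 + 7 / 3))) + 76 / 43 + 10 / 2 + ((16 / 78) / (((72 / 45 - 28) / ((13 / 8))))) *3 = 6934645 / 278124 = 24.93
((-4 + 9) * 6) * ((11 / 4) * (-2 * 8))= -1320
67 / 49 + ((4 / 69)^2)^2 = 1518709651 / 1110688929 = 1.37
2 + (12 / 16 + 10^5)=400011 / 4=100002.75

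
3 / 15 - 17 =-84 / 5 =-16.80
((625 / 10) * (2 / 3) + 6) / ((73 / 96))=4576 / 73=62.68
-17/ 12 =-1.42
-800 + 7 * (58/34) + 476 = -5305/17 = -312.06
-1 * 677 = -677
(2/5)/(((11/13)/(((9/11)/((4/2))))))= 0.19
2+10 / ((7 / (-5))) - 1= -43 / 7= -6.14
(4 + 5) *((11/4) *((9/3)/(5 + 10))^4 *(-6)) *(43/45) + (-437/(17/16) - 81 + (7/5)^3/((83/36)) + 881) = 3436393591/8818750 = 389.67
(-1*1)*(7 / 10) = -7 / 10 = -0.70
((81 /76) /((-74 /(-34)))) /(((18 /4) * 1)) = 153 /1406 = 0.11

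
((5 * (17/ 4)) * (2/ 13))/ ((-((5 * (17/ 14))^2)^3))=-3764768/ 57681690625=-0.00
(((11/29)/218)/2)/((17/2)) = 11/107474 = 0.00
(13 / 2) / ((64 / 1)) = 13 / 128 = 0.10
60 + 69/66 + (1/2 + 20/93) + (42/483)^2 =33426841/541167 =61.77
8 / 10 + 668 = 3344 / 5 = 668.80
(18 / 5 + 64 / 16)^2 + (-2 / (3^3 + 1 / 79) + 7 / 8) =58.56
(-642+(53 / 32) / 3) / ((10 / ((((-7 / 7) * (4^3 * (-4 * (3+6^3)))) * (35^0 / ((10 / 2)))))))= -17981068 / 25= -719242.72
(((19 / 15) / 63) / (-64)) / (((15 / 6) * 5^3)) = -19 / 18900000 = -0.00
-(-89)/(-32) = -89/32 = -2.78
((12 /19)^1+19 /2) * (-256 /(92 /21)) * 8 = -2069760 /437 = -4736.29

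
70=70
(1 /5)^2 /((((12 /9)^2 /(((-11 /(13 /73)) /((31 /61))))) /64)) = -175.03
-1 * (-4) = 4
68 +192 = 260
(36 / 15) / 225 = 4 / 375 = 0.01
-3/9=-1/3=-0.33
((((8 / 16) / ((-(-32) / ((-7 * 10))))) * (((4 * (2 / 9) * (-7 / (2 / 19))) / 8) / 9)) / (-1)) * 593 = -2760415 / 5184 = -532.49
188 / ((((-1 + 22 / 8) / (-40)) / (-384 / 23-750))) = 530430720 / 161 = 3294600.75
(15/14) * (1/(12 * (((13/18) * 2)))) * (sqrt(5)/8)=45 * sqrt(5)/5824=0.02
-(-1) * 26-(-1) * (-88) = -62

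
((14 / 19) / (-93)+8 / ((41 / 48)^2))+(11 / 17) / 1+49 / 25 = 17123091566 / 1262388975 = 13.56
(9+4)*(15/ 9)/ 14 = 65/ 42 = 1.55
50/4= 25/2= 12.50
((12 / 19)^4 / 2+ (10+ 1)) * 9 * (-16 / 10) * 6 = -623764368 / 651605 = -957.27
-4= -4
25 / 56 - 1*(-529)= 29649 / 56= 529.45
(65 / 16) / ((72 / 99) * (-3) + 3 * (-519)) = -715 / 274416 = -0.00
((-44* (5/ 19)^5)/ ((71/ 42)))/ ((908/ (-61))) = 88068750/ 39907287583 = 0.00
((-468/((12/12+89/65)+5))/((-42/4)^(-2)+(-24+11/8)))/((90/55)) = 65585520/38218931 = 1.72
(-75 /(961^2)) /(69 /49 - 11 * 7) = 3675 /3420721784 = 0.00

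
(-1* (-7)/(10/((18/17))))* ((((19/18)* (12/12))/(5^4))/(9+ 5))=19/212500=0.00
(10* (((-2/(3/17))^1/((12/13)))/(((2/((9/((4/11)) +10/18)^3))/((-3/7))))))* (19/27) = 15873438360845/52907904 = 300020.17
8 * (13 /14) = 52 /7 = 7.43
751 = 751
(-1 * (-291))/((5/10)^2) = 1164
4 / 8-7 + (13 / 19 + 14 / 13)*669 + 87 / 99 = 19115353 / 16302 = 1172.58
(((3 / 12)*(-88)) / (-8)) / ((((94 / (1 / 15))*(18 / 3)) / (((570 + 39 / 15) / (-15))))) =-31493 / 2538000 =-0.01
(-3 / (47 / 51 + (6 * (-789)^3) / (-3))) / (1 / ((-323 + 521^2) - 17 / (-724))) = -30032285697 / 36271853441540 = -0.00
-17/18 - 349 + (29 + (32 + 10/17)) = -88237/306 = -288.36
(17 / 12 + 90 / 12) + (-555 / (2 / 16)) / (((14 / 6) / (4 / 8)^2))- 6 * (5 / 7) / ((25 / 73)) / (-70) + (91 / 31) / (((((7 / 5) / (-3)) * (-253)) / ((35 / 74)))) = -1990456091977 / 4265807700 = -466.61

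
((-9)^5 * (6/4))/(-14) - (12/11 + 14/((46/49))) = 44704819/7084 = 6310.67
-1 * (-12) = 12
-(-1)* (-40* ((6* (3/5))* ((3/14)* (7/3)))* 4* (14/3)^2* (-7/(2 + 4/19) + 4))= -15680/3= -5226.67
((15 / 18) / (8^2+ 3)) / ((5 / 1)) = 1 / 402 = 0.00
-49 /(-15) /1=49 /15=3.27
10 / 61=0.16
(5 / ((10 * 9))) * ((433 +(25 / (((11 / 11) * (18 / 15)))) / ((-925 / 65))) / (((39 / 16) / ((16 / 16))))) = 383204 / 38961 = 9.84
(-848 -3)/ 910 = -851/ 910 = -0.94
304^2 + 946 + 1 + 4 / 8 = 186727 / 2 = 93363.50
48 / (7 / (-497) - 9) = -213 / 40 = -5.32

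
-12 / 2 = -6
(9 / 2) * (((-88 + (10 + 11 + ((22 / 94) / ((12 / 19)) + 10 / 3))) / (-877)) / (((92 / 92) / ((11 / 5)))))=1178067 / 1648760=0.71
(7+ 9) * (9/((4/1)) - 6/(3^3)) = 292/9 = 32.44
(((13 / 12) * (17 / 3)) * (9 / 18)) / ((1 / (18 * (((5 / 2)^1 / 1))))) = 1105 / 8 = 138.12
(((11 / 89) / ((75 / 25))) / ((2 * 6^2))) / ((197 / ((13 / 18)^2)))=1859 / 1227029472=0.00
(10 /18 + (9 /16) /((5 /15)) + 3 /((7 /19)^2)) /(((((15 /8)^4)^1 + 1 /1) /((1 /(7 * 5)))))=43975424 /844618635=0.05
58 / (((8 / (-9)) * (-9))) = 29 / 4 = 7.25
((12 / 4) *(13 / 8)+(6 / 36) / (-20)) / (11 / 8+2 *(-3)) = -584 / 555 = -1.05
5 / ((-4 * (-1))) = 1.25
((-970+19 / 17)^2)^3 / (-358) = -19967321152493533774822321 / 8641249702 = -2310698318076856.08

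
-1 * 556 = -556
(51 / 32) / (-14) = -51 / 448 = -0.11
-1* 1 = -1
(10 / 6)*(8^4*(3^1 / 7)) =20480 / 7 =2925.71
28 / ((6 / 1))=4.67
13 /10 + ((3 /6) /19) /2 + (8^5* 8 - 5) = 99613319 /380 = 262140.31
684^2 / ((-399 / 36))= -295488 / 7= -42212.57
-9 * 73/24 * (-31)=6789/8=848.62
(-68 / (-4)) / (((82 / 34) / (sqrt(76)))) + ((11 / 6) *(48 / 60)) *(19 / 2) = 209 / 15 + 578 *sqrt(19) / 41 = 75.38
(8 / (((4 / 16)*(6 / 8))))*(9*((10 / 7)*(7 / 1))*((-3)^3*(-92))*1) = 9538560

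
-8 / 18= -4 / 9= -0.44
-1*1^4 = -1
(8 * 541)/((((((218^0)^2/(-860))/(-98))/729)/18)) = 4786431108480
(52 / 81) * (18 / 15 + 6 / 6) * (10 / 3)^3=114400 / 2187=52.31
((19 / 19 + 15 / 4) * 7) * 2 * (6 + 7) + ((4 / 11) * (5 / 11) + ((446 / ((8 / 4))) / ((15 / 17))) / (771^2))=1865793689557 / 2157820830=864.67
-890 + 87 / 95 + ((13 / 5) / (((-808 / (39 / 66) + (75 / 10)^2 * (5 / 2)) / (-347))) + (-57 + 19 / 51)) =-584127260723 / 618139635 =-944.98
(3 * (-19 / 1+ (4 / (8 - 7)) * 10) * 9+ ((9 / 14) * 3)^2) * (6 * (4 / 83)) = 671166 / 4067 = 165.03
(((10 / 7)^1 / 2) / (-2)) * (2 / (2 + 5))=-5 / 49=-0.10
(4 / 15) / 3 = 4 / 45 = 0.09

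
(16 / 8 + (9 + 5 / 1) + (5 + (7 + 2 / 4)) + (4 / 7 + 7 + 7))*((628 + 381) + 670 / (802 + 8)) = 2740166 / 63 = 43494.70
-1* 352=-352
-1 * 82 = -82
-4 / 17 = -0.24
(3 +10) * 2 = 26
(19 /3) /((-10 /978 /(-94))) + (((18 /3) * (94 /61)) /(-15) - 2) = 3551480 /61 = 58220.98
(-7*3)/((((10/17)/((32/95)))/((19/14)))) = -408/25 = -16.32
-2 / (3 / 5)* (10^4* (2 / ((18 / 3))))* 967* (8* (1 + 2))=-773600000 / 3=-257866666.67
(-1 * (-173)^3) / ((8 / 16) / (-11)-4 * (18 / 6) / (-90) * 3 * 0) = -113909774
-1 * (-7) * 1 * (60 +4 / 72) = 7567 / 18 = 420.39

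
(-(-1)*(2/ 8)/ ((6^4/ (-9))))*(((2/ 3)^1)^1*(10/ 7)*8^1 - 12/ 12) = -0.01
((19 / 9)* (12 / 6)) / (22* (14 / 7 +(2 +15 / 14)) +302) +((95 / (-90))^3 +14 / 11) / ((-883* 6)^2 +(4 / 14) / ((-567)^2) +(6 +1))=295721312406915731 / 28966226302913997240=0.01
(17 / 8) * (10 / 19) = 85 / 76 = 1.12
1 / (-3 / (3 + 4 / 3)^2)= -169 / 27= -6.26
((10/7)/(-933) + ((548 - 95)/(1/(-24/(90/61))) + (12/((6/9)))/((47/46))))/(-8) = 5641243859/6139140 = 918.90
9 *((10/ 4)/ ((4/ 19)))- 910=-6425/ 8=-803.12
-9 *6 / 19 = -54 / 19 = -2.84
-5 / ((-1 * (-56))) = -5 / 56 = -0.09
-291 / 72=-97 / 24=-4.04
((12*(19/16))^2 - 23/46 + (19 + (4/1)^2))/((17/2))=3801/136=27.95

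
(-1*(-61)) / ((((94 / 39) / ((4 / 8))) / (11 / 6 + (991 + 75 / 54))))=1773941 / 141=12581.14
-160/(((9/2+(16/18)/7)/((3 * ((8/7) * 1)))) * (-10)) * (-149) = -1029888/583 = -1766.53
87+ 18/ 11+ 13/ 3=3068/ 33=92.97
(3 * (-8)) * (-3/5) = 72/5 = 14.40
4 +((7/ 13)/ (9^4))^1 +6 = 852937/ 85293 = 10.00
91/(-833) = -13/119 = -0.11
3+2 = 5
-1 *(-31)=31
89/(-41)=-89/41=-2.17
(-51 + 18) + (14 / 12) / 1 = -191 / 6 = -31.83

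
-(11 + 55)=-66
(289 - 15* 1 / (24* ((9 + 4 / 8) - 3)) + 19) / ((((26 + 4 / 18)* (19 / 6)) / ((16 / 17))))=864594 / 247741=3.49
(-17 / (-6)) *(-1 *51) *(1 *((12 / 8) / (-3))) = 289 / 4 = 72.25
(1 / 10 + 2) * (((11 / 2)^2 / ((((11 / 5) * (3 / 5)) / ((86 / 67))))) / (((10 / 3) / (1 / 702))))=3311 / 125424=0.03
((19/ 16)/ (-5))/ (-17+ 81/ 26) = 13/ 760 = 0.02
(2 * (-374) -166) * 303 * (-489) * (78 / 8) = 2640780441 / 2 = 1320390220.50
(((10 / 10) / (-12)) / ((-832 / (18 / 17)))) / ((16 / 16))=3 / 28288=0.00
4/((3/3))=4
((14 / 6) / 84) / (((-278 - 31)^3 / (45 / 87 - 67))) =482 / 7700447169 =0.00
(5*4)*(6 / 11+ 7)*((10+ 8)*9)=268920 / 11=24447.27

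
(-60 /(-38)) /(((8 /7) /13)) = 1365 /76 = 17.96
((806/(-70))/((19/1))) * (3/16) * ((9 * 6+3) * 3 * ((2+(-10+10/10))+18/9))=10881/112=97.15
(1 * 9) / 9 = 1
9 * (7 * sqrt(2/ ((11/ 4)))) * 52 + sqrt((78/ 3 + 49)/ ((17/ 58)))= 5 * sqrt(2958)/ 17 + 6552 * sqrt(22)/ 11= 2809.78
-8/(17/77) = -616/17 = -36.24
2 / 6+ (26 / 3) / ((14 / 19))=254 / 21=12.10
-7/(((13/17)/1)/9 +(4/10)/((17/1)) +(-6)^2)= -5355/27623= -0.19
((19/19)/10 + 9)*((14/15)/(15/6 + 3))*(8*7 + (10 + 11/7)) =7826/75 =104.35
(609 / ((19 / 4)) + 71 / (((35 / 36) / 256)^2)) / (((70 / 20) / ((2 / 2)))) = 229159670088 / 162925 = 1406534.73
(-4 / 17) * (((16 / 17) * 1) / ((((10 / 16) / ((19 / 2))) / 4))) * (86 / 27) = -1673216 / 39015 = -42.89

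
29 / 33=0.88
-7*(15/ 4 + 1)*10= -665/ 2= -332.50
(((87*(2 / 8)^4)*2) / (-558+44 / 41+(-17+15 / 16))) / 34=-3567 / 102239632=-0.00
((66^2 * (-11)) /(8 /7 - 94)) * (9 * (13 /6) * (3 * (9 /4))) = 6792093 /100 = 67920.93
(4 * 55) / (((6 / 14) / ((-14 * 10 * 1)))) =-71866.67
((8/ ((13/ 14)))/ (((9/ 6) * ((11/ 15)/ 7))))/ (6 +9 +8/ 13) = 1120/ 319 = 3.51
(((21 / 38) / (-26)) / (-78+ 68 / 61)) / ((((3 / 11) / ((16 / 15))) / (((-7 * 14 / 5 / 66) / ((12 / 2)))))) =-2989 / 55852875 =-0.00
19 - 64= -45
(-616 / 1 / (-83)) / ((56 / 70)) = 770 / 83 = 9.28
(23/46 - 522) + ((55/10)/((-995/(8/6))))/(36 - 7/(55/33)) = -99004733/189846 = -521.50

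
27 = 27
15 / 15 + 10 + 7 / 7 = 12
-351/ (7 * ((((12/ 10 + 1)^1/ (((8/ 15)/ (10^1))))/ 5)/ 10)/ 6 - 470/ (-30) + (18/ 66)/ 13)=-12046320/ 571433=-21.08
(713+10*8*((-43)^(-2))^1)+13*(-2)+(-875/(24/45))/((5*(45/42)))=2816347/7396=380.79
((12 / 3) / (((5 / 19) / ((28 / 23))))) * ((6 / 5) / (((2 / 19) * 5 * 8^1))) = 15162 / 2875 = 5.27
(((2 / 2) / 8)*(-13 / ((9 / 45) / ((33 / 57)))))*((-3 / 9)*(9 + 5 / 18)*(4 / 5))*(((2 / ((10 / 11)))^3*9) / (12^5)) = 31785611 / 7091712000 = 0.00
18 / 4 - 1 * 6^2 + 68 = 73 / 2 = 36.50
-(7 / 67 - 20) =1333 / 67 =19.90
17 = 17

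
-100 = -100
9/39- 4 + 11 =7.23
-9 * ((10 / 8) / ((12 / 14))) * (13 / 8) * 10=-6825 / 32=-213.28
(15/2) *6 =45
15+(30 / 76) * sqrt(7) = 15 * sqrt(7) / 38+15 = 16.04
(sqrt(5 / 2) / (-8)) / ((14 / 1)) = -sqrt(10) / 224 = -0.01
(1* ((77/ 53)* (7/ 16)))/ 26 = 539/ 22048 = 0.02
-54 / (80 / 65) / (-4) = 351 / 32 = 10.97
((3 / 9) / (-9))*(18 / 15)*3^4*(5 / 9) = -2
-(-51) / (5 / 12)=612 / 5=122.40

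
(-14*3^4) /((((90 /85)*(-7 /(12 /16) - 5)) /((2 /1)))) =6426 /43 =149.44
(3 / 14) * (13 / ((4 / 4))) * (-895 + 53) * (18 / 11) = -295542 / 77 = -3838.21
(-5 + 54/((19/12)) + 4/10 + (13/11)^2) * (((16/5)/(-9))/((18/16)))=-15155968/1551825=-9.77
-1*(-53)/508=53/508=0.10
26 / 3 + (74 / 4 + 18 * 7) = 919 / 6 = 153.17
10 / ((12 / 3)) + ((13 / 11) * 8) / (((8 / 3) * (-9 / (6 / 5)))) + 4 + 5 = 1213 / 110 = 11.03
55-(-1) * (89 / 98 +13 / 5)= 28669 / 490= 58.51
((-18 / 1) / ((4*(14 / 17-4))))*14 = 119 / 6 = 19.83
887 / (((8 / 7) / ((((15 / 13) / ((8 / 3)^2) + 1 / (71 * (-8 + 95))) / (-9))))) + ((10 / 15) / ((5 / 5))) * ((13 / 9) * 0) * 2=-5182819943 / 370027008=-14.01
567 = 567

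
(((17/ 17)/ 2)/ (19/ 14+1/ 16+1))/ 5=56/ 1355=0.04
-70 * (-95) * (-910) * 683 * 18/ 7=-10628163000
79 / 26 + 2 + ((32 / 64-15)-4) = -175 / 13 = -13.46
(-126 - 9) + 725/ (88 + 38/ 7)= -83215/ 654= -127.24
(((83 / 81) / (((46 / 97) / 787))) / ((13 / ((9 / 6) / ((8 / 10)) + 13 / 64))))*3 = 842706221 / 1033344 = 815.51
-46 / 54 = -23 / 27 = -0.85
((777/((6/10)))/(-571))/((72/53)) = -68635/41112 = -1.67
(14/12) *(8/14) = 2/3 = 0.67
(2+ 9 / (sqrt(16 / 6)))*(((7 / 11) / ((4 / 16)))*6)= 336 / 11+ 378*sqrt(6) / 11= 114.72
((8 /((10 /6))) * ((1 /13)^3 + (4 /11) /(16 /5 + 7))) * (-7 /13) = -2492056 /26704535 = -0.09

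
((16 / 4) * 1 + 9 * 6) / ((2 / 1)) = 29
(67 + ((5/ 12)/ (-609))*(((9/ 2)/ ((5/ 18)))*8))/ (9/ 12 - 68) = -54332/ 54607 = -0.99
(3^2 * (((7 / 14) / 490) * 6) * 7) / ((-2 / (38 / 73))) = -513 / 5110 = -0.10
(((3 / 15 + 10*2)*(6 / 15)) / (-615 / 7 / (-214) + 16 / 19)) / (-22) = -28462 / 97075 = -0.29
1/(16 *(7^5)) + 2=537825/268912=2.00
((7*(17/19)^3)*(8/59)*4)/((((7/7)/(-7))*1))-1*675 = -280863259/404681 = -694.04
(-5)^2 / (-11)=-25 / 11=-2.27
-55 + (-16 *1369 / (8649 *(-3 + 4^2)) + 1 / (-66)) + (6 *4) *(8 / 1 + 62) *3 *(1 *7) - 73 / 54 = 35223.44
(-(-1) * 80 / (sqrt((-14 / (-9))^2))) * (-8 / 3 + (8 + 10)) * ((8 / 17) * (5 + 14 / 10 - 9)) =-114816 / 119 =-964.84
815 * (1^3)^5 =815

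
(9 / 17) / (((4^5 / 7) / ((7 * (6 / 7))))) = 189 / 8704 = 0.02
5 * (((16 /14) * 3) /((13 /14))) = 240 /13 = 18.46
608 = 608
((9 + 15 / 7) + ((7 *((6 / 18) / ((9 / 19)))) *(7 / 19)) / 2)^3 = 94507253875 / 54010152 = 1749.81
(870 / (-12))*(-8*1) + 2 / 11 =6382 / 11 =580.18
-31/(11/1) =-31/11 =-2.82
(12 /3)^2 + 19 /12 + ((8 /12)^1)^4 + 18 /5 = 34637 /1620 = 21.38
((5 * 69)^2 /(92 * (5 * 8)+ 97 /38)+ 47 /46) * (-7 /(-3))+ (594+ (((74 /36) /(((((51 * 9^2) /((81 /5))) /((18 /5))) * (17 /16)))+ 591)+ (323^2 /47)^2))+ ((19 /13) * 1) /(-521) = 489928447744366543681003 /99404717117779450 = 4928623.73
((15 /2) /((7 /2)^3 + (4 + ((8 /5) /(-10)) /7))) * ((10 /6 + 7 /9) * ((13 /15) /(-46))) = -9100 /1234341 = -0.01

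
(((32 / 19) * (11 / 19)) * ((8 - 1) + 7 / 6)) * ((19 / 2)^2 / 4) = 539 / 3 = 179.67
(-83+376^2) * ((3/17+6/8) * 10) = 44507295/34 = 1309038.09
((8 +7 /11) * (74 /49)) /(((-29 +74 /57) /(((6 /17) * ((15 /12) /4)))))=-0.05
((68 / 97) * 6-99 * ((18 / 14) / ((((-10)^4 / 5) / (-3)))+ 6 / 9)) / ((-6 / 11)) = 306741303 / 2716000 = 112.94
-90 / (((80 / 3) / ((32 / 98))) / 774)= -41796 / 49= -852.98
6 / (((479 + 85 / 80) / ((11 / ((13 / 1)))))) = 1056 / 99853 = 0.01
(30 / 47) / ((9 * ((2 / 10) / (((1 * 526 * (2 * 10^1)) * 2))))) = 1052000 / 141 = 7460.99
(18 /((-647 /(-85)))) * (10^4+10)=15315300 /647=23671.25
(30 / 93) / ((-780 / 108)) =-18 / 403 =-0.04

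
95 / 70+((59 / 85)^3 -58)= -484125819 / 8597750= -56.31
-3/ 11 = -0.27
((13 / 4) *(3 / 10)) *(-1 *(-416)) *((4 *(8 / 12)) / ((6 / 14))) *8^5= 1240465408 / 15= 82697693.87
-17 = -17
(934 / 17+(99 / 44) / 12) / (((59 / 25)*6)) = 374875 / 96288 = 3.89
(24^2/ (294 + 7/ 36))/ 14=10368/ 74137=0.14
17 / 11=1.55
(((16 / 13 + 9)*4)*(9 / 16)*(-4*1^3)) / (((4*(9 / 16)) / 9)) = -4788 / 13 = -368.31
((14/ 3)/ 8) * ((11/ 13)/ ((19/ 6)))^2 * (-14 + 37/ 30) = -324401/ 610090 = -0.53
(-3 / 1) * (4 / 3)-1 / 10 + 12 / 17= -3.39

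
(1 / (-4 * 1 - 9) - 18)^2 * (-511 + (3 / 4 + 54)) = -100785625 / 676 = -149091.16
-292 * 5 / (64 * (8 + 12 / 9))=-1095 / 448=-2.44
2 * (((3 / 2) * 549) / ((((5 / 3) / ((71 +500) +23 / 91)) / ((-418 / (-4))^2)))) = 6164611783.99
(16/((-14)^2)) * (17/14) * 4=136/343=0.40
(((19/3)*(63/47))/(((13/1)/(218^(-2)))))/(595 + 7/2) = 1/43555746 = 0.00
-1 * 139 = -139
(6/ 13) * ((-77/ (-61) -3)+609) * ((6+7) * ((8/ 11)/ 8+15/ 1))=36894828/ 671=54984.84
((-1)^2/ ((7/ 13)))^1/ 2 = 13/ 14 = 0.93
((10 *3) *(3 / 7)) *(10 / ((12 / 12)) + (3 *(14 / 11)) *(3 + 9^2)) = 327420 / 77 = 4252.21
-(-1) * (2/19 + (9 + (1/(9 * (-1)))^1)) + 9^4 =1123469/171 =6569.99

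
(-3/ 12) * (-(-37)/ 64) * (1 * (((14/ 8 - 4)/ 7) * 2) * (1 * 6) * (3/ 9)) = 333/ 1792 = 0.19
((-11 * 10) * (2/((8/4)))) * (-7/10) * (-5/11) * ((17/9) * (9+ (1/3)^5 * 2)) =-1302455/2187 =-595.54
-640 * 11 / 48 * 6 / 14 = -440 / 7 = -62.86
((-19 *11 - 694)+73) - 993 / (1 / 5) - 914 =-6709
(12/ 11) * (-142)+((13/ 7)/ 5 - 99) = -97612/ 385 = -253.54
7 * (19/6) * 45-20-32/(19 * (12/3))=37129/38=977.08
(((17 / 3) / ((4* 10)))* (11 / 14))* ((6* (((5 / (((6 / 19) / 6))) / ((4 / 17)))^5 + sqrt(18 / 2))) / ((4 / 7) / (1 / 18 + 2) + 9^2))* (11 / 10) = 836177830763774078723 / 8622489600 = 96976380321.04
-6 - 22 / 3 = -40 / 3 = -13.33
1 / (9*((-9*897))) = -0.00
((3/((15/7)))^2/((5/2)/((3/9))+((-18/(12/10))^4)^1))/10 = 49/12658125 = 0.00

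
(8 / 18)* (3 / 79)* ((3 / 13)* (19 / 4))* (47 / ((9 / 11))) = 9823 / 9243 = 1.06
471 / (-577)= -471 / 577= -0.82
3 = 3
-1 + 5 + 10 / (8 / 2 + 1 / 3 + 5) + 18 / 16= 347 / 56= 6.20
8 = 8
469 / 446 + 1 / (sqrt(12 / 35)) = 469 / 446 + sqrt(105) / 6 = 2.76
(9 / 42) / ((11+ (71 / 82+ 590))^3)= 275684 / 280490047856613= 0.00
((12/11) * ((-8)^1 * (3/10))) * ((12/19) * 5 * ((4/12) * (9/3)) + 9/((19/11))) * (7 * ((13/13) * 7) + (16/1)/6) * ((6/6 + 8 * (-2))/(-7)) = -3548880/1463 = -2425.76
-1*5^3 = -125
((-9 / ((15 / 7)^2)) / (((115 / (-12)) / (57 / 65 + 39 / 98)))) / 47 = 48726 / 8783125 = 0.01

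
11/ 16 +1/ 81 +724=939211/ 1296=724.70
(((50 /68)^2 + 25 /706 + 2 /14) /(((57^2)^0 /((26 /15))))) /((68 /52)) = 115685739 /121400230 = 0.95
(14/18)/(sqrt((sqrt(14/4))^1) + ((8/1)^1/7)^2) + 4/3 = -52706752 * sqrt(14)/61192575 - 98240684/61192575 + 68841472 * 2^(3/4) * 7^(1/4)/61192575 + 40353607 * 2^(1/4) * 7^(3/4)/61192575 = 1.62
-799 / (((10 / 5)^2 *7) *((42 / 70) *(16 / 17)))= -67915 / 1344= -50.53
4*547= 2188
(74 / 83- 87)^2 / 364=7297087 / 358228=20.37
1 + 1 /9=1.11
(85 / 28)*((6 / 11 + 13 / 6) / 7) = 15215 / 12936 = 1.18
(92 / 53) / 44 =23 / 583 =0.04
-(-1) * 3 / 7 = 3 / 7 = 0.43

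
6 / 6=1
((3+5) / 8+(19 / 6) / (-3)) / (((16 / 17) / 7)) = -119 / 288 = -0.41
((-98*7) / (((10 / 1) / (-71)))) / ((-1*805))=-3479 / 575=-6.05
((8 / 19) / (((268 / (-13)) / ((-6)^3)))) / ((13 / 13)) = 5616 / 1273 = 4.41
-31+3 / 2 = -59 / 2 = -29.50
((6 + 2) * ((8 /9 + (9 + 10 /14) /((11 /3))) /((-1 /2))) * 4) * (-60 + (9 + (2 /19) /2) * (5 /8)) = 23146880 /1881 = 12305.62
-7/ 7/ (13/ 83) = -83/ 13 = -6.38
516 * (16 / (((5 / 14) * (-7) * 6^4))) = -344 / 135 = -2.55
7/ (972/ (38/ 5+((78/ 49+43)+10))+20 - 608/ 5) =-59255/ 727744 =-0.08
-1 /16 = -0.06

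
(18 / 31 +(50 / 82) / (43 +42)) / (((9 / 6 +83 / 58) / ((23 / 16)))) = 8471567 / 29385520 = 0.29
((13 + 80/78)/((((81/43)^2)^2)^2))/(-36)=-6393445551847747/2601640345147984764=-0.00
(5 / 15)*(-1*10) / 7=-10 / 21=-0.48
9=9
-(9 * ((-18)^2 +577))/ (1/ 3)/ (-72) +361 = 5591/ 8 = 698.88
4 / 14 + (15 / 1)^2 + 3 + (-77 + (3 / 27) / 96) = 914983 / 6048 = 151.29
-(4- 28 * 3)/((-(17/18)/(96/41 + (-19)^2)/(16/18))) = -19068160/697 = -27357.47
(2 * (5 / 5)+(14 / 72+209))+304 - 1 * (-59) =20671 / 36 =574.19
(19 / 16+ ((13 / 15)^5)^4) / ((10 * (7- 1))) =6622067207549429460942691 / 319224646087646484375000000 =0.02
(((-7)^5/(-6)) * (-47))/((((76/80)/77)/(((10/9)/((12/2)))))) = -3041226650/1539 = -1976105.69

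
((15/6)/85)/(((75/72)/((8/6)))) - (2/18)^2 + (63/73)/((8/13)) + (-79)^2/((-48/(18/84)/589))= -9236948059033/562917600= -16409.06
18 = 18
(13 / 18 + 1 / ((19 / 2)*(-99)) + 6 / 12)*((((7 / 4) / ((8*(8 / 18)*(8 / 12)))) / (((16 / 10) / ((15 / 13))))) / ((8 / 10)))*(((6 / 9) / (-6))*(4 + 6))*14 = -70345625 / 5564416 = -12.64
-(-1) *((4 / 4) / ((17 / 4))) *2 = 8 / 17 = 0.47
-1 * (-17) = 17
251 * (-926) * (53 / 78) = -6159289 / 39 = -157930.49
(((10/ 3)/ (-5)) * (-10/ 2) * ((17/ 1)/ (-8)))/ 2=-85/ 24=-3.54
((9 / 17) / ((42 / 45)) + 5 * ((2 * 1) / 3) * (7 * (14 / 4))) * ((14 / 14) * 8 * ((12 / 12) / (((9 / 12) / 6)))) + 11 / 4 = 7519447 / 1428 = 5265.72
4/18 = 0.22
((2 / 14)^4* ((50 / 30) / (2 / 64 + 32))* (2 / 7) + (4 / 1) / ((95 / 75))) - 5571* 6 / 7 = -4771.98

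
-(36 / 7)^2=-1296 / 49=-26.45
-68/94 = -34/47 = -0.72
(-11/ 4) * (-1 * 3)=33/ 4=8.25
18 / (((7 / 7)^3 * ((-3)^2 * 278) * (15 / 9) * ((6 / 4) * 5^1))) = 2 / 3475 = 0.00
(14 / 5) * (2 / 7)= 4 / 5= 0.80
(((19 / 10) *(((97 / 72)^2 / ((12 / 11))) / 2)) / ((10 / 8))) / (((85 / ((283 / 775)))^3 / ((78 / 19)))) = 30495714461069 / 74096361393750000000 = 0.00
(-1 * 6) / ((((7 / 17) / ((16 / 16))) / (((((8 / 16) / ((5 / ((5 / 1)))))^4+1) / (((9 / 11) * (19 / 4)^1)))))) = -3179 / 798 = -3.98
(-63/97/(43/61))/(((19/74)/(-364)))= 103515048/79249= 1306.20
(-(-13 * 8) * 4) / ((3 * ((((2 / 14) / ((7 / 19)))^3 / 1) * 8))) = 6117748 / 20577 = 297.31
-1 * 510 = -510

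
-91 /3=-30.33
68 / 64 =17 / 16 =1.06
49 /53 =0.92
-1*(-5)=5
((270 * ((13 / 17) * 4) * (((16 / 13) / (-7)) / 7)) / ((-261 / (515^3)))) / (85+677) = 43709080000 / 3067939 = 14247.05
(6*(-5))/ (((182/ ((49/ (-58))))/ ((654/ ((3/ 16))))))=183120/ 377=485.73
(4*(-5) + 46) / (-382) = -13 / 191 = -0.07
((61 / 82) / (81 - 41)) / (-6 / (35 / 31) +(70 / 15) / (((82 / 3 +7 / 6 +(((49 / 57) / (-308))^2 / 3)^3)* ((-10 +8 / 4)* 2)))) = -81771448731387464105874139 / 23411332524315727852202849952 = -0.00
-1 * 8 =-8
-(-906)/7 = 906/7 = 129.43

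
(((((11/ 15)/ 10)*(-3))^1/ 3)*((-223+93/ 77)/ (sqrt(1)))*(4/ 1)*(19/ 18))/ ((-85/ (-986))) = 18819956/ 23625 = 796.61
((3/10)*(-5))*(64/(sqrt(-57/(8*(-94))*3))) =-128*sqrt(893)/19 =-201.32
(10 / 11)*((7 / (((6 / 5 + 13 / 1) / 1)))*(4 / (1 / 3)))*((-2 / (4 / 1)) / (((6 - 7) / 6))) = 12600 / 781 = 16.13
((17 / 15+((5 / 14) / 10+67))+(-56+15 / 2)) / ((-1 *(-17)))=8261 / 7140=1.16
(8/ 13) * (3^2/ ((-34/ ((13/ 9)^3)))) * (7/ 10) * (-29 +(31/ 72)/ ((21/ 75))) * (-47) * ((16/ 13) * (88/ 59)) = -814.24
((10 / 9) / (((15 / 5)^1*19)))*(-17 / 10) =-17 / 513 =-0.03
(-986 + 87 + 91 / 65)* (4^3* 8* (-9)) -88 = 20680264 / 5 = 4136052.80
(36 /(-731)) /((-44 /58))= 522 /8041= 0.06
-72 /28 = -18 /7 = -2.57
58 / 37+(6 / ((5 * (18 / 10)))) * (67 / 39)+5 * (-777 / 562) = -4.20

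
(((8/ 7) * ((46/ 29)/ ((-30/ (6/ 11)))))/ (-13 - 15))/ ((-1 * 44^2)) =-23/ 37827020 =-0.00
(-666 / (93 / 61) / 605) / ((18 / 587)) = -1324859 / 56265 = -23.55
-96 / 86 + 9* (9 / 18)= 291 / 86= 3.38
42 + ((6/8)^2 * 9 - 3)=44.06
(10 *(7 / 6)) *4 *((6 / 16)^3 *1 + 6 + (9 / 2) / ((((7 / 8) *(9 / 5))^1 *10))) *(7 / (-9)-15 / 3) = -1476605 / 864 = -1709.03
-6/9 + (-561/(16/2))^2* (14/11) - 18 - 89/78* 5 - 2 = 7777891/1248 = 6232.28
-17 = -17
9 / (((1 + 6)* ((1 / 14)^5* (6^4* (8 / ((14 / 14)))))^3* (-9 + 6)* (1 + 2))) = -678223072849 / 34012224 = -19940.57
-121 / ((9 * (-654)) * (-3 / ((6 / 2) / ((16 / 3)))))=-121 / 31392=-0.00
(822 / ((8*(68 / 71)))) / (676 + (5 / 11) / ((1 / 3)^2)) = 320991 / 2034832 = 0.16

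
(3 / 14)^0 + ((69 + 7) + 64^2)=4173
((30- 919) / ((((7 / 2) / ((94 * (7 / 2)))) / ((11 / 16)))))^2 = 211244109769 / 64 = 3300689215.14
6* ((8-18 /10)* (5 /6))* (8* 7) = 1736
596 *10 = 5960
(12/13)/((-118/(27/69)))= -54/17641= -0.00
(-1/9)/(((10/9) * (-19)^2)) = -1/3610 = -0.00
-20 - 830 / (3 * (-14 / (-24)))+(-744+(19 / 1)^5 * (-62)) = -1074635634 / 7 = -153519376.29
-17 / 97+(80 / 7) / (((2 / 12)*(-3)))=-15639 / 679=-23.03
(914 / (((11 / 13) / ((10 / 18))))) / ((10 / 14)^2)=582218 / 495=1176.20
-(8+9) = -17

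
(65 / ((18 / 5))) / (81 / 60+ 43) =3250 / 7983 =0.41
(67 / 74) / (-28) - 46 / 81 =-100739 / 167832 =-0.60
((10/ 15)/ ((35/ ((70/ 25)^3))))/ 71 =784/ 133125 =0.01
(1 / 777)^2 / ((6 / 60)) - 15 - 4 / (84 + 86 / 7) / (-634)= -15.00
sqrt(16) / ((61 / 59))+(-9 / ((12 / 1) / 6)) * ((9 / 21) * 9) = -11519 / 854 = -13.49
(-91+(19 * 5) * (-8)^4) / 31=389029 / 31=12549.32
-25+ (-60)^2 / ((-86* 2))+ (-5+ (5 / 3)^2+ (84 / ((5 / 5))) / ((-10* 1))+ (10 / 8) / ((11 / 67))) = -4166651 / 85140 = -48.94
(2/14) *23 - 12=-61/7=-8.71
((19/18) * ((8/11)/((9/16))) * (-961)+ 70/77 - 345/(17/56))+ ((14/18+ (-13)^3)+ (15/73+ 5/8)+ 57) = -40562515249/8845848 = -4585.49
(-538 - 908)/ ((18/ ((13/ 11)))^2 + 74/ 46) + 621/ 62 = 215356521/ 56292590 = 3.83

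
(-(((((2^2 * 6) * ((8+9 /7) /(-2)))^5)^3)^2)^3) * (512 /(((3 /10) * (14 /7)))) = -165818488756383249582312180822181253034577499543888665237545767840011396738517049284008988460660784208170724619247962988889439871100384782289316439184679845468461911748116480000000000000000000000000000000000000000000000000000000000000000000000000000000000000000000 /11450477594321044359340126713545146077054004823284978858214566372120240027249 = -14481360047254470058706940000000000000000000000000000000000000000000000000000000000000000000000000000000000000000000000000000000000000000000000000000000000000000000000000000000000000000000.00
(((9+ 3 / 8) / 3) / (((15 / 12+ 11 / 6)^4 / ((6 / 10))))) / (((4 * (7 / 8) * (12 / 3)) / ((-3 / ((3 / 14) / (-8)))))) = 311040 / 1874161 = 0.17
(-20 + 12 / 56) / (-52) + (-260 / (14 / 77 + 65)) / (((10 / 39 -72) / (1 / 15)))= 280560695 / 730244424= 0.38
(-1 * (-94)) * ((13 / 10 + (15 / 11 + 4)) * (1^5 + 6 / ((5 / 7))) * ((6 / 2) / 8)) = 4857591 / 2200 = 2208.00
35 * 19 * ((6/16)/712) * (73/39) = 48545/74048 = 0.66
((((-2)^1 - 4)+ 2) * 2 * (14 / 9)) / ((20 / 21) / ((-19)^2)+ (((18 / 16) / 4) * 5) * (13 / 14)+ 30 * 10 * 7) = -18113536 / 3058563705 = -0.01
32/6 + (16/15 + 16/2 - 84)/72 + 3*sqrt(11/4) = 1159/270 + 3*sqrt(11)/2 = 9.27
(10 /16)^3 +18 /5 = 9841 /2560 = 3.84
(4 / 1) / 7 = 4 / 7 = 0.57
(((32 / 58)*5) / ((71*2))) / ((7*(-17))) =-40 / 245021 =-0.00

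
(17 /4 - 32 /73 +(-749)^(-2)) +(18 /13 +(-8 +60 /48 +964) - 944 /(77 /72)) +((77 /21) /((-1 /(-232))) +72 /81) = 98171376970703 /105413209902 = 931.30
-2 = -2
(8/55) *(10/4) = 4/11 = 0.36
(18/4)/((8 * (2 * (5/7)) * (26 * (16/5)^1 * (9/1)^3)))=7/1078272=0.00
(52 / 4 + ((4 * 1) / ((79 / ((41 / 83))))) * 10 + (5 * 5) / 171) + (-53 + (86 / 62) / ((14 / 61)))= -16330962629 / 486621198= -33.56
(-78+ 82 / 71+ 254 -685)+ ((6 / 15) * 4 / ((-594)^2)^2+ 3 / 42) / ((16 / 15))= -5236304453827771 / 10312190286552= -507.78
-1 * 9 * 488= -4392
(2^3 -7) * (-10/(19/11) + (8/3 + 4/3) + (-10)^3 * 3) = -57034/19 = -3001.79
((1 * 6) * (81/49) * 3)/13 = 1458/637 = 2.29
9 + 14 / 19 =185 / 19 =9.74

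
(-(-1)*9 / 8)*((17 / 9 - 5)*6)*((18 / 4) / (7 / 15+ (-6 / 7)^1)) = 242.01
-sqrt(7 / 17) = -sqrt(119) / 17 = -0.64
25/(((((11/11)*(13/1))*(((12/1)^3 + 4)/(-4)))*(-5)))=5/5629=0.00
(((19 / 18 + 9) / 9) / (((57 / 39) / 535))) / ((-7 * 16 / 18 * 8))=-1258855 / 153216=-8.22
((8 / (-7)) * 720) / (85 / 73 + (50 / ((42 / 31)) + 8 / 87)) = -2286360 / 106033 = -21.56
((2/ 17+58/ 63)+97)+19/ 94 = 9890255/ 100674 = 98.24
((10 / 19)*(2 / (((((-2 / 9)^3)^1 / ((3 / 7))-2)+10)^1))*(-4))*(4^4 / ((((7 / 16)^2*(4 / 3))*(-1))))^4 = -6382393305518410039296 / 11938902871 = -534587924408.15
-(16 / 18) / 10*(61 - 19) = -3.73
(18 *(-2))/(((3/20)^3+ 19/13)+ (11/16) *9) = -3744000/795851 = -4.70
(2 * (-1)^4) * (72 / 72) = 2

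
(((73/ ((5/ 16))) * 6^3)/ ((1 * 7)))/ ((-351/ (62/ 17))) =-579328/ 7735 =-74.90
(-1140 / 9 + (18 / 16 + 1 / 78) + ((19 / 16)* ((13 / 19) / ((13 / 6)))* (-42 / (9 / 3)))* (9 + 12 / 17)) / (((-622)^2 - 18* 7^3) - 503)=-312025 / 672205976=-0.00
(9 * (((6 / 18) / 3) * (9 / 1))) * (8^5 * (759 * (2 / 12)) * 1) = 37306368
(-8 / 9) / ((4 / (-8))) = 16 / 9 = 1.78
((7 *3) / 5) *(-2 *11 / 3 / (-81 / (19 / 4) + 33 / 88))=23408 / 12675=1.85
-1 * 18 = -18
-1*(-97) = 97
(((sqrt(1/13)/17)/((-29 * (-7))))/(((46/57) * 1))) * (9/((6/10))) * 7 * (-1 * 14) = -0.15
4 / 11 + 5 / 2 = 63 / 22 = 2.86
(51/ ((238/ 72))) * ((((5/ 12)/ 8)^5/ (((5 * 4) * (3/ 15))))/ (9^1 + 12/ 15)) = 15625/ 103582531584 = 0.00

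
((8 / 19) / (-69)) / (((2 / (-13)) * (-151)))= -52 / 197961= -0.00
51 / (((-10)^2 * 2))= 51 / 200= 0.26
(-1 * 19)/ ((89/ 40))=-760/ 89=-8.54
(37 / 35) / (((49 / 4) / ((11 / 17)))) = 1628 / 29155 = 0.06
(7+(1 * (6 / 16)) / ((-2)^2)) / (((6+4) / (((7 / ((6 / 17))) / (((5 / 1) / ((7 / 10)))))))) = 189091 / 96000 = 1.97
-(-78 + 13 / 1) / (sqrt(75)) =13* sqrt(3) / 3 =7.51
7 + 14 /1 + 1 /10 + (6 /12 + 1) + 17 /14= 1667 /70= 23.81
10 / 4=5 / 2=2.50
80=80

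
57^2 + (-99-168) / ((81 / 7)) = 87100 / 27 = 3225.93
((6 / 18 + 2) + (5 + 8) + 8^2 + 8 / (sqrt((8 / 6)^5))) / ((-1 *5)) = -238 / 15 -9 *sqrt(3) / 20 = -16.65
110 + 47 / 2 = 267 / 2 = 133.50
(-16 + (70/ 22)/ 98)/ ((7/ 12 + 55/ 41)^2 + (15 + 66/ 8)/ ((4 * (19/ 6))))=-2.88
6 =6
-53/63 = -0.84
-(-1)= 1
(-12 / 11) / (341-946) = 12 / 6655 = 0.00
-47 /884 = -0.05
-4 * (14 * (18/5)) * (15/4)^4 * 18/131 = -5740875/1048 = -5477.93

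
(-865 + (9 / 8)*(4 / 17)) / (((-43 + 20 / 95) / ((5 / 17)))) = 2793095 / 469914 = 5.94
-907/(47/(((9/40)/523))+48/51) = -138771/16715224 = -0.01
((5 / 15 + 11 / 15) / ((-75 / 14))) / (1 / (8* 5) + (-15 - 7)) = 1792 / 197775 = 0.01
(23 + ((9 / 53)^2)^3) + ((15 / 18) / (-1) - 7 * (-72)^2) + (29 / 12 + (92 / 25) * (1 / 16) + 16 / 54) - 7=-542631789729014029 / 14960943762075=-36269.89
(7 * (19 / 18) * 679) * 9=90307 / 2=45153.50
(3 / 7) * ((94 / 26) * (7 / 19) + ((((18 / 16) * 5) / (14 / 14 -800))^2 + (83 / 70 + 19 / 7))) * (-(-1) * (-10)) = -792012890433 / 35321450528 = -22.42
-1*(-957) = 957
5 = 5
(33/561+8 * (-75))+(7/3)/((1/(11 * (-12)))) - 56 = -16387/17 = -963.94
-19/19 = -1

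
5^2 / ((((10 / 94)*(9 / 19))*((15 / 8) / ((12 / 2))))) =14288 / 9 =1587.56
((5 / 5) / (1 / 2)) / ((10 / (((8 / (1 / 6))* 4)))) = 192 / 5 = 38.40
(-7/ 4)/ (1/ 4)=-7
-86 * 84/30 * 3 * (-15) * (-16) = -173376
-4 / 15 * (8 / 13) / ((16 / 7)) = -14 / 195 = -0.07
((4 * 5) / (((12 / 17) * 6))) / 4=85 / 72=1.18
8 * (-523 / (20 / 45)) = -9414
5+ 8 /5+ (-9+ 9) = 33 /5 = 6.60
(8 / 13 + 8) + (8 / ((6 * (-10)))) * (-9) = 638 / 65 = 9.82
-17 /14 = -1.21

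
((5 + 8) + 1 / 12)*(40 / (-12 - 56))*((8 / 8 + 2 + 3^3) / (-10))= 785 / 34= 23.09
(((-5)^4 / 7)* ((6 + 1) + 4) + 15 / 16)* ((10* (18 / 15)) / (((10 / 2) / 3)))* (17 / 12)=1123071 / 112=10027.42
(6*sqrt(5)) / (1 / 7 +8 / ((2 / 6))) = 0.56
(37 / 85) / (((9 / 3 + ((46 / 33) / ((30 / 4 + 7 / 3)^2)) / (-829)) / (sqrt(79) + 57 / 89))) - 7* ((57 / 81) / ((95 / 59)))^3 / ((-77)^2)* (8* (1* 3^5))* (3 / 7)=2079599378662879 / 192208625387596125 + 1174499843* sqrt(79) / 8094479025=1.30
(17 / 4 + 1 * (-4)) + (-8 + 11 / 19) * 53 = -29873 / 76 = -393.07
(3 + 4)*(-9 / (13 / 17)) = -1071 / 13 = -82.38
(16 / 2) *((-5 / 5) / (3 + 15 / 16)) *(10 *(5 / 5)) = -1280 / 63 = -20.32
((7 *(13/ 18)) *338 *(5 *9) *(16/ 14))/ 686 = 43940/ 343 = 128.10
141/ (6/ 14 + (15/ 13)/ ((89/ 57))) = 380653/ 3152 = 120.77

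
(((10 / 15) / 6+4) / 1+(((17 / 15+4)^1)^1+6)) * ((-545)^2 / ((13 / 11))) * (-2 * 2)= -1793080520 / 117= -15325474.53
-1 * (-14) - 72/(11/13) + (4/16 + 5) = -65.84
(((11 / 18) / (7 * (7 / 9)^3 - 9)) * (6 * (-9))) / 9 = 2673 / 4160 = 0.64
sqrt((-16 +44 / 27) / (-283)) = 2*sqrt(82353) / 2547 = 0.23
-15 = -15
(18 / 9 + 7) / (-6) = -3 / 2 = -1.50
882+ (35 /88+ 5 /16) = 155357 /176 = 882.71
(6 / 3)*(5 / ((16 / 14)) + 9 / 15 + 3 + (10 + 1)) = 759 / 20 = 37.95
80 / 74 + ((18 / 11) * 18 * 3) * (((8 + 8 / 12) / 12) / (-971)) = 401266 / 395197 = 1.02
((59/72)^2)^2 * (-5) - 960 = -25859488565/26873856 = -962.25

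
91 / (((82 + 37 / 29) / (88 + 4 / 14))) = 77662 / 805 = 96.47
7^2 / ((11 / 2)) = 98 / 11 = 8.91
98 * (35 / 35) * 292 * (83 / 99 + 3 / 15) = 29714.39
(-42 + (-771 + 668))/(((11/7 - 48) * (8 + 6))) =29/130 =0.22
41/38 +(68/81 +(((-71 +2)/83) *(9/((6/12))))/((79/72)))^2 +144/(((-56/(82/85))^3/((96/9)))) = 372271219053864027639947/2257953006164255867250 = 164.87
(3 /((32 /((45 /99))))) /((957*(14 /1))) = 0.00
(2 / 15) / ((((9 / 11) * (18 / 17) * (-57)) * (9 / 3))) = -187 / 207765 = -0.00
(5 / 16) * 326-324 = -1777 / 8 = -222.12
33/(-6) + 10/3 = -13/6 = -2.17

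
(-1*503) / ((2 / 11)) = -5533 / 2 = -2766.50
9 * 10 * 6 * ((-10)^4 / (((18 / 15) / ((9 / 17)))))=40500000 / 17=2382352.94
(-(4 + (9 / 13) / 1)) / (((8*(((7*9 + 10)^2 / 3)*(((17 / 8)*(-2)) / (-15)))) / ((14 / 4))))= -19215 / 4710836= -0.00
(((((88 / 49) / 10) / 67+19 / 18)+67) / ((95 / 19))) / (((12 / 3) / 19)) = 382074173 / 5909400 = 64.66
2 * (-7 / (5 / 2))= -28 / 5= -5.60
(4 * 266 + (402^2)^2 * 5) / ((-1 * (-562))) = 65289632572 / 281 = 232347446.88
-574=-574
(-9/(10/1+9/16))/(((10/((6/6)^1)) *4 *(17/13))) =-18/1105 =-0.02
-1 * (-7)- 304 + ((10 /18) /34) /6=-545287 /1836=-297.00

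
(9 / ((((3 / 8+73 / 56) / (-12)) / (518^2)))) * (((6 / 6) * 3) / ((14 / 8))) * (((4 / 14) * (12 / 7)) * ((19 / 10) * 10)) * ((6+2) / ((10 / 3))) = -155336859648 / 235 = -661007913.40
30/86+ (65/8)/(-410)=9281/28208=0.33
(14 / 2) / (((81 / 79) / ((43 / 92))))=23779 / 7452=3.19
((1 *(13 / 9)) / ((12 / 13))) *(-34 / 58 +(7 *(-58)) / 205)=-2578771 / 642060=-4.02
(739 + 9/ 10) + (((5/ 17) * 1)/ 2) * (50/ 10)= 740.64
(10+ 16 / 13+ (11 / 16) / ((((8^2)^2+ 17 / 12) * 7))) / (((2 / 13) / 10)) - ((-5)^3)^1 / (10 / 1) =1022225655 / 1376732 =742.50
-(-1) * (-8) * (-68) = 544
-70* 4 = -280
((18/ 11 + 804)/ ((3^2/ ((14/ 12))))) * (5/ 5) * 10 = 103390/ 99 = 1044.34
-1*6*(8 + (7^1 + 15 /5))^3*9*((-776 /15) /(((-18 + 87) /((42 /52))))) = 285114816 /1495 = 190712.25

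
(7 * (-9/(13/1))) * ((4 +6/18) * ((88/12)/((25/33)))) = -5082/25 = -203.28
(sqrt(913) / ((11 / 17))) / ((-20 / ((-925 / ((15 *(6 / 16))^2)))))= 10064 *sqrt(913) / 4455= 68.26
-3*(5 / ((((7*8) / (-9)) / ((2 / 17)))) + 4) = -5577 / 476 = -11.72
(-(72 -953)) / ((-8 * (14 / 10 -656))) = 4405 / 26184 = 0.17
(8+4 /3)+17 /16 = 499 /48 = 10.40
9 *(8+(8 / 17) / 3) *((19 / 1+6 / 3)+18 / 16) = 27612 / 17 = 1624.24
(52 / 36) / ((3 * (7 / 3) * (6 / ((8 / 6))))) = 26 / 567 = 0.05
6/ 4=3/ 2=1.50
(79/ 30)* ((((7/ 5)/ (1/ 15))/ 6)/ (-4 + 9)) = 553/ 300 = 1.84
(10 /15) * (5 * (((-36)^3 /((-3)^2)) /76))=-4320 /19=-227.37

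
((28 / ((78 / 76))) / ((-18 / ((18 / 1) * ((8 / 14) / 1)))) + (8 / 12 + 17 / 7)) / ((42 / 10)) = -1895 / 637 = -2.97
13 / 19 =0.68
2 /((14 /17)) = 17 /7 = 2.43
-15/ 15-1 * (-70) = 69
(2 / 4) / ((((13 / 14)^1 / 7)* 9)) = 49 / 117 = 0.42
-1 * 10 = -10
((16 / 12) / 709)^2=16 / 4524129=0.00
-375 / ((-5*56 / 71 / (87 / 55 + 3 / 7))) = 412155 / 2156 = 191.17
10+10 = 20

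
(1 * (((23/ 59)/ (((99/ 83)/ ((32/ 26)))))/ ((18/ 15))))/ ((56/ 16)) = 152720/ 1594593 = 0.10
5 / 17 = 0.29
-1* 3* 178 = -534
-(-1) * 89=89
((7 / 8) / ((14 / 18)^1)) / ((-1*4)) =-9 / 32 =-0.28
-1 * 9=-9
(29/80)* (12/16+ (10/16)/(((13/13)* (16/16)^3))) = 319/640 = 0.50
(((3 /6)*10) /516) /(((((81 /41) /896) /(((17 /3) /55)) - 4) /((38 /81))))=-29664320 /25962452667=-0.00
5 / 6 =0.83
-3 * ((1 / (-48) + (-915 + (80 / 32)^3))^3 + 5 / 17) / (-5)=-1367808338963627 / 3133440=-436519716.02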